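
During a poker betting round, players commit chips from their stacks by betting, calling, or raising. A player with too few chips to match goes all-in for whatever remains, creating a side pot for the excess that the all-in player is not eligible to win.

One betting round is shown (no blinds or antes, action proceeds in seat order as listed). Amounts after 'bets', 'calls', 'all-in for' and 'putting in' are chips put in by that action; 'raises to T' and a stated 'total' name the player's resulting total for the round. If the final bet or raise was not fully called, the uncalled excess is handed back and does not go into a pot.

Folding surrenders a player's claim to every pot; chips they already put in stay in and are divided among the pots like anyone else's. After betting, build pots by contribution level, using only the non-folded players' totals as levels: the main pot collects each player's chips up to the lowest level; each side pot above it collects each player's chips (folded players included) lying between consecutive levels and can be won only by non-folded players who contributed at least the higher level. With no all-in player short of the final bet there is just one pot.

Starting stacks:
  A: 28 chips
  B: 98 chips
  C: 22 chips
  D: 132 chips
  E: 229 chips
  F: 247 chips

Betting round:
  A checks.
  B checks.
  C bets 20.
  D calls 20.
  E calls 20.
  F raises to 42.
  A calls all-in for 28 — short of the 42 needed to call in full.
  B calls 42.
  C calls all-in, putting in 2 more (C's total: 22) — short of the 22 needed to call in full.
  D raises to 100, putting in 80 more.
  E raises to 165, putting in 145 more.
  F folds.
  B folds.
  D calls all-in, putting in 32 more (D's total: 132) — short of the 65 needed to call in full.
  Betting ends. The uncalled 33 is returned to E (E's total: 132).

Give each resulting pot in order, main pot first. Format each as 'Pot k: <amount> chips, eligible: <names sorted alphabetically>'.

Contributions (after 33 returned to E): A=28, B=42, C=22, D=132, E=132, F=42
Folded: B, F
Pot levels (distinct totals of non-folded players): 22, 28, 132
Layer 1-22: 22 each from A, B, C, D, E, F = 22*6 = 132 chips; eligible A, C, D, E
Layer 23-28: 6 each from A, B, D, E, F = 6*5 = 30 chips; eligible A, D, E
Layer 29-132: B 14 + D 104 + E 104 + F 14 = 236 chips; eligible D, E

Pot 1: 132 chips, eligible: A, C, D, E
Pot 2: 30 chips, eligible: A, D, E
Pot 3: 236 chips, eligible: D, E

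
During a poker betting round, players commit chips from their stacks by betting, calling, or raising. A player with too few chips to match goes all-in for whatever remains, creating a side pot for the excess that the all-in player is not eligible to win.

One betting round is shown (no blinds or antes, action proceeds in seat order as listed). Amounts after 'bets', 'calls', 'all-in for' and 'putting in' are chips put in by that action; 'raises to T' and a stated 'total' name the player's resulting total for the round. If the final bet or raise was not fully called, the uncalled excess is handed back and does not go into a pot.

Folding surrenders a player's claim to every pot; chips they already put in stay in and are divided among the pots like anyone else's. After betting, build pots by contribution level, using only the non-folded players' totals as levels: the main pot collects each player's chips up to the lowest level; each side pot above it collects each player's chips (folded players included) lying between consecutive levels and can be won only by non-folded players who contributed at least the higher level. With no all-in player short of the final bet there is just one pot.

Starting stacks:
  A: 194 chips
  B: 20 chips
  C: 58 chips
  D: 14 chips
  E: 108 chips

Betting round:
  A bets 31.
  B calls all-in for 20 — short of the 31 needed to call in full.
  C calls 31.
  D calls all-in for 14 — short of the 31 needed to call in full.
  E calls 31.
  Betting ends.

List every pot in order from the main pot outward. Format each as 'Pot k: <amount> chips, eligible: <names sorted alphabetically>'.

Contributions: A=31, B=20, C=31, D=14, E=31
Pot levels (distinct totals of non-folded players): 14, 20, 31
Layer 1-14: 14 each from A, B, C, D, E = 14*5 = 70 chips; eligible A, B, C, D, E
Layer 15-20: 6 each from A, B, C, E = 6*4 = 24 chips; eligible A, B, C, E
Layer 21-31: 11 each from A, C, E = 11*3 = 33 chips; eligible A, C, E

Pot 1: 70 chips, eligible: A, B, C, D, E
Pot 2: 24 chips, eligible: A, B, C, E
Pot 3: 33 chips, eligible: A, C, E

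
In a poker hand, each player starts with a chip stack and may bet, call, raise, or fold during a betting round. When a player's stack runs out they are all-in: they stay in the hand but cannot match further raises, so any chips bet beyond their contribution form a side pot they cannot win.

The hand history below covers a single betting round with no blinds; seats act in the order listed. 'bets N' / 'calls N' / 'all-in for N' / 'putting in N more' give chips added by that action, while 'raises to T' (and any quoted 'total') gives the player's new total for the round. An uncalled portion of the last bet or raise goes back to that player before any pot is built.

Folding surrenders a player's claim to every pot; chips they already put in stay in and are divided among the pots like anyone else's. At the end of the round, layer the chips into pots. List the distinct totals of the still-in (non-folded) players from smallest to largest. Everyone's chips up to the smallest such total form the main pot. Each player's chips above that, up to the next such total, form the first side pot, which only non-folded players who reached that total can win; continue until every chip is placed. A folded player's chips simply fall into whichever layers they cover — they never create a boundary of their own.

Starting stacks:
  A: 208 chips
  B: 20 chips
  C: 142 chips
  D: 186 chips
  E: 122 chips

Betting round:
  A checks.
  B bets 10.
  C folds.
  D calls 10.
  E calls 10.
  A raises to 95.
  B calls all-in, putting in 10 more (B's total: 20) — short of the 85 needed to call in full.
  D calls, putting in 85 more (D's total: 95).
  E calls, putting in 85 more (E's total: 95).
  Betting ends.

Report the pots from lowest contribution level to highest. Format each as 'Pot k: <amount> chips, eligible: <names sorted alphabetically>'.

Pot 1: 80 chips, eligible: A, B, D, E
Pot 2: 225 chips, eligible: A, D, E

Derivation:
Contributions: A=95, B=20, D=95, E=95
Folded: C
Pot levels (distinct totals of non-folded players): 20, 95
Layer 1-20: 20 each from A, B, D, E = 20*4 = 80 chips; eligible A, B, D, E
Layer 21-95: 75 each from A, D, E = 75*3 = 225 chips; eligible A, D, E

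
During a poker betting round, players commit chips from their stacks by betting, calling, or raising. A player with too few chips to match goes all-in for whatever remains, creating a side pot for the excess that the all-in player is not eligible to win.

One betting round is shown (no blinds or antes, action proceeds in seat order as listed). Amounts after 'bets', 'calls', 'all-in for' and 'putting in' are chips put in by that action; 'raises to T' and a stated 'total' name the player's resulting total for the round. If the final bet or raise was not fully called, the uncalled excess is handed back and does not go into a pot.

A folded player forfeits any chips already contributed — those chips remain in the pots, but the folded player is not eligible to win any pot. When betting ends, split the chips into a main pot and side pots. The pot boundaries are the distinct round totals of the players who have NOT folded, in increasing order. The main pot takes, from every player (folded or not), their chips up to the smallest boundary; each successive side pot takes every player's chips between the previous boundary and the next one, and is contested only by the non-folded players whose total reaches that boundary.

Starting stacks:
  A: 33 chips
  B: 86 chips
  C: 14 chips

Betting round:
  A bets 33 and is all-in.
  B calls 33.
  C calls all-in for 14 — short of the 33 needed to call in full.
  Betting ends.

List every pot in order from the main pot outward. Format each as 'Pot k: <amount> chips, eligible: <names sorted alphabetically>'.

Pot 1: 42 chips, eligible: A, B, C
Pot 2: 38 chips, eligible: A, B

Derivation:
Contributions: A=33, B=33, C=14
Pot levels (distinct totals of non-folded players): 14, 33
Layer 1-14: 14 each from A, B, C = 14*3 = 42 chips; eligible A, B, C
Layer 15-33: 19 each from A, B = 19*2 = 38 chips; eligible A, B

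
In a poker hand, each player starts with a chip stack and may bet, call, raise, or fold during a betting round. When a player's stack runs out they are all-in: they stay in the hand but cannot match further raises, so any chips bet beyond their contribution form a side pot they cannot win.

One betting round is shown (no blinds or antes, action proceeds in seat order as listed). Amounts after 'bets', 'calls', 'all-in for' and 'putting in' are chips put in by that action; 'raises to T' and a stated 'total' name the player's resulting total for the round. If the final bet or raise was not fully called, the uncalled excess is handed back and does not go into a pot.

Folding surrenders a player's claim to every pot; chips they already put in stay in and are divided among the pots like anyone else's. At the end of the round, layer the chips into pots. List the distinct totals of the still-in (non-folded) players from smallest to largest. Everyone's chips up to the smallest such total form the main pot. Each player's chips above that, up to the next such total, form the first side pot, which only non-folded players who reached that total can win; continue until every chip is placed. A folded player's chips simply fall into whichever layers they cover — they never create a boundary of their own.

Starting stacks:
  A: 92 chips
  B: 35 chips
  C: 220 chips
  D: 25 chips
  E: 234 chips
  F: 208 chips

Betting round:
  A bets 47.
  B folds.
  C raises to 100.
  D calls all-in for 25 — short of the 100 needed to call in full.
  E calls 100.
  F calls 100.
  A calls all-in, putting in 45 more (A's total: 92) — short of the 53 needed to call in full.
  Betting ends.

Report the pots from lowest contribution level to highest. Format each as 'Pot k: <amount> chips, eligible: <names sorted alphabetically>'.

Pot 1: 125 chips, eligible: A, C, D, E, F
Pot 2: 268 chips, eligible: A, C, E, F
Pot 3: 24 chips, eligible: C, E, F

Derivation:
Contributions: A=92, C=100, D=25, E=100, F=100
Folded: B
Pot levels (distinct totals of non-folded players): 25, 92, 100
Layer 1-25: 25 each from A, C, D, E, F = 25*5 = 125 chips; eligible A, C, D, E, F
Layer 26-92: 67 each from A, C, E, F = 67*4 = 268 chips; eligible A, C, E, F
Layer 93-100: 8 each from C, E, F = 8*3 = 24 chips; eligible C, E, F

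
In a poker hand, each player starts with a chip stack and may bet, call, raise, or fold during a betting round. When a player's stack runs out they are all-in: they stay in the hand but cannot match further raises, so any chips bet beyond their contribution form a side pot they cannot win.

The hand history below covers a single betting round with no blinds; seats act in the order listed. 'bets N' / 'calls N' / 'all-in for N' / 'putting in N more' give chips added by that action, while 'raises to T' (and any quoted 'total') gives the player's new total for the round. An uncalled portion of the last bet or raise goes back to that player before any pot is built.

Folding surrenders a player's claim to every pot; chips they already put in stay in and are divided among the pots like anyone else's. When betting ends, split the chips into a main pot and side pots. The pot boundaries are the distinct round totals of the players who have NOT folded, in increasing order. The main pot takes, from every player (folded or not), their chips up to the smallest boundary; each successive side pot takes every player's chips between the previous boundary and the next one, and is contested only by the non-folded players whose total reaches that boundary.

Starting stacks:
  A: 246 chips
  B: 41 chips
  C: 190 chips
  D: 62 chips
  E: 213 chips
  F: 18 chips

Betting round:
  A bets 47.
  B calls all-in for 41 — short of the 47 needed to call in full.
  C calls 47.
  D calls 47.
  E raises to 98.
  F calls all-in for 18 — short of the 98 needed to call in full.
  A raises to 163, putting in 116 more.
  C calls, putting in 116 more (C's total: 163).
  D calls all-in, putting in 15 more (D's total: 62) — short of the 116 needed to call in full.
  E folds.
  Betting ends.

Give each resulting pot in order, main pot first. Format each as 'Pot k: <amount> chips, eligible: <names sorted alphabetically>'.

Pot 1: 108 chips, eligible: A, B, C, D, F
Pot 2: 115 chips, eligible: A, B, C, D
Pot 3: 84 chips, eligible: A, C, D
Pot 4: 238 chips, eligible: A, C

Derivation:
Contributions: A=163, B=41, C=163, D=62, E=98, F=18
Folded: E
Pot levels (distinct totals of non-folded players): 18, 41, 62, 163
Layer 1-18: 18 each from A, B, C, D, E, F = 18*6 = 108 chips; eligible A, B, C, D, F
Layer 19-41: 23 each from A, B, C, D, E = 23*5 = 115 chips; eligible A, B, C, D
Layer 42-62: 21 each from A, C, D, E = 21*4 = 84 chips; eligible A, C, D
Layer 63-163: A 101 + C 101 + E 36 = 238 chips; eligible A, C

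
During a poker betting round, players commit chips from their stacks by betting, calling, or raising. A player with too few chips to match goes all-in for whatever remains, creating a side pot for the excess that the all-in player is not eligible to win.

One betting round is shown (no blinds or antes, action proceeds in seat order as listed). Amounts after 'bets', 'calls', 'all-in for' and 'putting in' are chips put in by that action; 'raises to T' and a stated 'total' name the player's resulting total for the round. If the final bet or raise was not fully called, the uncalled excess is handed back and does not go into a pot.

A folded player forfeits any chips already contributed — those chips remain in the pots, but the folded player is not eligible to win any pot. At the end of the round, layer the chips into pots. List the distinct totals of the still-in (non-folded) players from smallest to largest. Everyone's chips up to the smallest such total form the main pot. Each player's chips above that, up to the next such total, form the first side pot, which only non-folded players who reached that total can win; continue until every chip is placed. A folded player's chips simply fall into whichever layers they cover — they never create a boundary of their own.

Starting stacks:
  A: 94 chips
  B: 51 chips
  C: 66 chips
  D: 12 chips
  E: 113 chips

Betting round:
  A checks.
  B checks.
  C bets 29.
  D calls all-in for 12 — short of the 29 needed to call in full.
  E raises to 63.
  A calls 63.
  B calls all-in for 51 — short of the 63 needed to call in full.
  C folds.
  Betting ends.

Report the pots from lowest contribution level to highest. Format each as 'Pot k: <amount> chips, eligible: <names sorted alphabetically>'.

Contributions: A=63, B=51, C=29, D=12, E=63
Folded: C
Pot levels (distinct totals of non-folded players): 12, 51, 63
Layer 1-12: 12 each from A, B, C, D, E = 12*5 = 60 chips; eligible A, B, D, E
Layer 13-51: A 39 + B 39 + C 17 + E 39 = 134 chips; eligible A, B, E
Layer 52-63: 12 each from A, E = 12*2 = 24 chips; eligible A, E

Pot 1: 60 chips, eligible: A, B, D, E
Pot 2: 134 chips, eligible: A, B, E
Pot 3: 24 chips, eligible: A, E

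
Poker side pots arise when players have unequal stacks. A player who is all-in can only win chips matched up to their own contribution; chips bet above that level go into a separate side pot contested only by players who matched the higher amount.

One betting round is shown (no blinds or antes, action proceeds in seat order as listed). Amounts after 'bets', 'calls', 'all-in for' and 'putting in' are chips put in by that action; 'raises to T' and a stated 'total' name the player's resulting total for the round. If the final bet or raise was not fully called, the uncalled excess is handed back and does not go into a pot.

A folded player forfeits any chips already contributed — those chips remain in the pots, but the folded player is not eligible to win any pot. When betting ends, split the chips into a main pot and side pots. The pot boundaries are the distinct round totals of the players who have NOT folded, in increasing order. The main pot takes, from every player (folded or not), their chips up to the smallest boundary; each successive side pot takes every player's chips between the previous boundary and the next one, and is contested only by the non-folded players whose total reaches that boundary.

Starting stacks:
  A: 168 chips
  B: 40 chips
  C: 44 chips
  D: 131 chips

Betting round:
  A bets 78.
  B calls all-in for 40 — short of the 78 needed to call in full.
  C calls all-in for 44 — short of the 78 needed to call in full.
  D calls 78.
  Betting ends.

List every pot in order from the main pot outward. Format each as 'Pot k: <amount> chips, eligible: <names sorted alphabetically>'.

Pot 1: 160 chips, eligible: A, B, C, D
Pot 2: 12 chips, eligible: A, C, D
Pot 3: 68 chips, eligible: A, D

Derivation:
Contributions: A=78, B=40, C=44, D=78
Pot levels (distinct totals of non-folded players): 40, 44, 78
Layer 1-40: 40 each from A, B, C, D = 40*4 = 160 chips; eligible A, B, C, D
Layer 41-44: 4 each from A, C, D = 4*3 = 12 chips; eligible A, C, D
Layer 45-78: 34 each from A, D = 34*2 = 68 chips; eligible A, D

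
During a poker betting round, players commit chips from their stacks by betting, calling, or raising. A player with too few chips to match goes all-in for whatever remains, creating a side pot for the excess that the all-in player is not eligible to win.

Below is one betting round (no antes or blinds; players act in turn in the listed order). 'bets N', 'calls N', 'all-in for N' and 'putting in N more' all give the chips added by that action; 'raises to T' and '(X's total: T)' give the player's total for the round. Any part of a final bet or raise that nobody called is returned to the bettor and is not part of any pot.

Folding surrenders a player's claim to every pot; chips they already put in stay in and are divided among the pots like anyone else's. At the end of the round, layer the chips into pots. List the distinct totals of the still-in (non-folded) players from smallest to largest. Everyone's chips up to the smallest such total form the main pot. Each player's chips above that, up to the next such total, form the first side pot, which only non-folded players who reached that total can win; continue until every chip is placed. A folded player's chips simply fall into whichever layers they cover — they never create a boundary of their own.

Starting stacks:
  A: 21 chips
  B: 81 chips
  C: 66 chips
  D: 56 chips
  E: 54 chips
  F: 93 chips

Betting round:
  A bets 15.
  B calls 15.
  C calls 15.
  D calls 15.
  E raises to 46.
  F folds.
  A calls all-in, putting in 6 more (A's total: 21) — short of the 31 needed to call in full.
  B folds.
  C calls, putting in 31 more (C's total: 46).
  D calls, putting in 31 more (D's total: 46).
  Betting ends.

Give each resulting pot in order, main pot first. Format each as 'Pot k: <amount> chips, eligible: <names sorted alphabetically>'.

Pot 1: 99 chips, eligible: A, C, D, E
Pot 2: 75 chips, eligible: C, D, E

Derivation:
Contributions: A=21, B=15, C=46, D=46, E=46
Folded: B, F
Pot levels (distinct totals of non-folded players): 21, 46
Layer 1-21: A 21 + B 15 + C 21 + D 21 + E 21 = 99 chips; eligible A, C, D, E
Layer 22-46: 25 each from C, D, E = 25*3 = 75 chips; eligible C, D, E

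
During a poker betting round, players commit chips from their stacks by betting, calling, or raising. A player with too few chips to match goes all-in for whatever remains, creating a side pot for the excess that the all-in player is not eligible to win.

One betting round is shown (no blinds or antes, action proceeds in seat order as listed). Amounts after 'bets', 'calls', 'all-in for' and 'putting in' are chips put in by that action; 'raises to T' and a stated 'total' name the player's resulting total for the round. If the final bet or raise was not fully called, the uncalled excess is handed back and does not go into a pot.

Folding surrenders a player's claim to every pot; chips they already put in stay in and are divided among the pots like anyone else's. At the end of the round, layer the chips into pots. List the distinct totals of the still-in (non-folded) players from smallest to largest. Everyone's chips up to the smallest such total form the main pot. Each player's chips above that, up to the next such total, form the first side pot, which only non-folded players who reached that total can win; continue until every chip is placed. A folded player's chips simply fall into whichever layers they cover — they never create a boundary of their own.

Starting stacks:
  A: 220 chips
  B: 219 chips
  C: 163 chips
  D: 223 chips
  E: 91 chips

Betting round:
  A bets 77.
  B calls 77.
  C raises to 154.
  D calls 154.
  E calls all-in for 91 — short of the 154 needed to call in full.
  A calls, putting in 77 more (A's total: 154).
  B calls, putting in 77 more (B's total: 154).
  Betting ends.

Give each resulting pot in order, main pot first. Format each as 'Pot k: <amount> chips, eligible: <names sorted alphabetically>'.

Pot 1: 455 chips, eligible: A, B, C, D, E
Pot 2: 252 chips, eligible: A, B, C, D

Derivation:
Contributions: A=154, B=154, C=154, D=154, E=91
Pot levels (distinct totals of non-folded players): 91, 154
Layer 1-91: 91 each from A, B, C, D, E = 91*5 = 455 chips; eligible A, B, C, D, E
Layer 92-154: 63 each from A, B, C, D = 63*4 = 252 chips; eligible A, B, C, D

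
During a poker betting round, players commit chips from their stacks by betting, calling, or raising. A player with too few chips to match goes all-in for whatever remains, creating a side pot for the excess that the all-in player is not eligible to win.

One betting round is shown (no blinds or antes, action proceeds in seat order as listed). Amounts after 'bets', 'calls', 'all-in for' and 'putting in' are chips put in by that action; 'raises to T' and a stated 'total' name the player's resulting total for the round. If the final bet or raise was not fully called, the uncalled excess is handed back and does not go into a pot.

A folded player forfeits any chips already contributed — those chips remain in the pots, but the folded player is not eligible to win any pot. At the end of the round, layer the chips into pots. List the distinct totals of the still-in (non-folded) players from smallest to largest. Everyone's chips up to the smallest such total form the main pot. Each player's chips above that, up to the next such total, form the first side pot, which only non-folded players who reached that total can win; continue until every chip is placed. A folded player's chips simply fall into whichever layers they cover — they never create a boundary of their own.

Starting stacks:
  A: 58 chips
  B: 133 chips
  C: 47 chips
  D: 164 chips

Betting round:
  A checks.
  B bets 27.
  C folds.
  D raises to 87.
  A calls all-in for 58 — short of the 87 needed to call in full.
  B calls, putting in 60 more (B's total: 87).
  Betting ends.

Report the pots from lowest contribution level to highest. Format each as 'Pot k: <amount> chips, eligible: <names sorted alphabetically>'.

Contributions: A=58, B=87, D=87
Folded: C
Pot levels (distinct totals of non-folded players): 58, 87
Layer 1-58: 58 each from A, B, D = 58*3 = 174 chips; eligible A, B, D
Layer 59-87: 29 each from B, D = 29*2 = 58 chips; eligible B, D

Pot 1: 174 chips, eligible: A, B, D
Pot 2: 58 chips, eligible: B, D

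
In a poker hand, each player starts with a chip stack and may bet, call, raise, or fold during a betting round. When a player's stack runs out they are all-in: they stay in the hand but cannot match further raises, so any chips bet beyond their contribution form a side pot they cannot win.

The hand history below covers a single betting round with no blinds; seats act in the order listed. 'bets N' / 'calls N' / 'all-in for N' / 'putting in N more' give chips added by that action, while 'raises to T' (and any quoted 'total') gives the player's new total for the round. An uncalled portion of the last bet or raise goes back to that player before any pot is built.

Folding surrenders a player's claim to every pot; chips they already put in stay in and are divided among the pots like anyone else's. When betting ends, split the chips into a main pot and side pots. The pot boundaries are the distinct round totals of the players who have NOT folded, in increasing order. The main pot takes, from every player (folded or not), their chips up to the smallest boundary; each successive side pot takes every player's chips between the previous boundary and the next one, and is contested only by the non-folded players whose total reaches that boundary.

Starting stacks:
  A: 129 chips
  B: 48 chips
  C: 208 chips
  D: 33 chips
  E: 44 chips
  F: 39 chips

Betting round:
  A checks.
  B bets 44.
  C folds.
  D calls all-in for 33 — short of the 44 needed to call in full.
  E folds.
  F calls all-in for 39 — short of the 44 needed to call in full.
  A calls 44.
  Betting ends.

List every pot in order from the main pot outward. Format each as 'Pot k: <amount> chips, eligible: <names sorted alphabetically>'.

Pot 1: 132 chips, eligible: A, B, D, F
Pot 2: 18 chips, eligible: A, B, F
Pot 3: 10 chips, eligible: A, B

Derivation:
Contributions: A=44, B=44, D=33, F=39
Folded: C, E
Pot levels (distinct totals of non-folded players): 33, 39, 44
Layer 1-33: 33 each from A, B, D, F = 33*4 = 132 chips; eligible A, B, D, F
Layer 34-39: 6 each from A, B, F = 6*3 = 18 chips; eligible A, B, F
Layer 40-44: 5 each from A, B = 5*2 = 10 chips; eligible A, B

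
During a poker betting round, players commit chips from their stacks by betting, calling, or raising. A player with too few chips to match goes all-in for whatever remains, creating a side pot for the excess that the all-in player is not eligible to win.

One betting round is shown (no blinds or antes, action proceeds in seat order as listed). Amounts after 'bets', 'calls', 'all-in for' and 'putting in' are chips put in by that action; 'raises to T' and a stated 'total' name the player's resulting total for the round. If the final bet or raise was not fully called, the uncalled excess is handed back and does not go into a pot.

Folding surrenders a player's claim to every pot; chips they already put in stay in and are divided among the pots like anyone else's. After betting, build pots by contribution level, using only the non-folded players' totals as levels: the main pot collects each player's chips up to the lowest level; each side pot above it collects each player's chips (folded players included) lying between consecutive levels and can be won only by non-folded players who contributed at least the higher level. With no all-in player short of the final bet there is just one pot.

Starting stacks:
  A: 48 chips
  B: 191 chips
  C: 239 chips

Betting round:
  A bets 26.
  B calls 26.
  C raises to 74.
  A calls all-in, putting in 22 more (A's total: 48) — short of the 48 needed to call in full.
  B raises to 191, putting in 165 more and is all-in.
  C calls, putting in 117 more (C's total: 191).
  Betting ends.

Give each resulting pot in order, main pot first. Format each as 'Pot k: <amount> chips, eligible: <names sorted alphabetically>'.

Contributions: A=48, B=191, C=191
Pot levels (distinct totals of non-folded players): 48, 191
Layer 1-48: 48 each from A, B, C = 48*3 = 144 chips; eligible A, B, C
Layer 49-191: 143 each from B, C = 143*2 = 286 chips; eligible B, C

Pot 1: 144 chips, eligible: A, B, C
Pot 2: 286 chips, eligible: B, C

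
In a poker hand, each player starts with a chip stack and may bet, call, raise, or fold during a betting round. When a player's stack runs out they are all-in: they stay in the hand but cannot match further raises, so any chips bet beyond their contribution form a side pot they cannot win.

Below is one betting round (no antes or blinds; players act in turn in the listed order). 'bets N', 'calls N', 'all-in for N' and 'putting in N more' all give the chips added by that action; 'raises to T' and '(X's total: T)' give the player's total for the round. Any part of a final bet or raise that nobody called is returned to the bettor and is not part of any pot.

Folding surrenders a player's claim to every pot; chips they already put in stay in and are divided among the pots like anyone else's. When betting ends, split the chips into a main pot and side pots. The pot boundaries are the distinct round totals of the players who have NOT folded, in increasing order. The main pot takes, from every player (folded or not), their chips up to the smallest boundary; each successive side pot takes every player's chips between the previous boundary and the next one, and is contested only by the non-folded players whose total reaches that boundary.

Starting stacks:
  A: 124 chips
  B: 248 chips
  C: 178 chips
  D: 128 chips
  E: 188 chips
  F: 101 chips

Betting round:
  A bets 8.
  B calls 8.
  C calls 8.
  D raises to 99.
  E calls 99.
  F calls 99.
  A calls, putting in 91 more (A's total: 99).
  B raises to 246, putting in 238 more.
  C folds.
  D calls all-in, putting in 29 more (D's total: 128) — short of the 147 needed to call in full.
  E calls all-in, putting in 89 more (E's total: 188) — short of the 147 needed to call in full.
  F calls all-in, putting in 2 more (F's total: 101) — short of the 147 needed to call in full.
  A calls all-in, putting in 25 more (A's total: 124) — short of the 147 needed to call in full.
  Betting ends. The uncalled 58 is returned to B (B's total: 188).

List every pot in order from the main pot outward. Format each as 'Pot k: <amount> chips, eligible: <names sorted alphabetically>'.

Contributions (after 58 returned to B): A=124, B=188, C=8, D=128, E=188, F=101
Folded: C
Pot levels (distinct totals of non-folded players): 101, 124, 128, 188
Layer 1-101: A 101 + B 101 + C 8 + D 101 + E 101 + F 101 = 513 chips; eligible A, B, D, E, F
Layer 102-124: 23 each from A, B, D, E = 23*4 = 92 chips; eligible A, B, D, E
Layer 125-128: 4 each from B, D, E = 4*3 = 12 chips; eligible B, D, E
Layer 129-188: 60 each from B, E = 60*2 = 120 chips; eligible B, E

Pot 1: 513 chips, eligible: A, B, D, E, F
Pot 2: 92 chips, eligible: A, B, D, E
Pot 3: 12 chips, eligible: B, D, E
Pot 4: 120 chips, eligible: B, E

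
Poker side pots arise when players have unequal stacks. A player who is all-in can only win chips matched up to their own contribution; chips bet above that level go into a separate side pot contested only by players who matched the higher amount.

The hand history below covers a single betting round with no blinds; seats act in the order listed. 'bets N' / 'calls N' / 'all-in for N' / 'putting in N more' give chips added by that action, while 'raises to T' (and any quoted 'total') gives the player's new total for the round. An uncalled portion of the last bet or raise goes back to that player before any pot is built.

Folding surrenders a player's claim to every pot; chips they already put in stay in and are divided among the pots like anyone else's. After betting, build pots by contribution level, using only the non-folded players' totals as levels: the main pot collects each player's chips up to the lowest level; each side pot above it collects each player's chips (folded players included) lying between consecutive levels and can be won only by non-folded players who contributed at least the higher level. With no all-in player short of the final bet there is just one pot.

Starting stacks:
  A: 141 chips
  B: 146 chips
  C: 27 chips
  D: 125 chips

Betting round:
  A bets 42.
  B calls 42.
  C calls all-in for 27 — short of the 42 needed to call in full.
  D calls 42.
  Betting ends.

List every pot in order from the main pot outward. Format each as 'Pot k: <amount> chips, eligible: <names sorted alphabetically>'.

Contributions: A=42, B=42, C=27, D=42
Pot levels (distinct totals of non-folded players): 27, 42
Layer 1-27: 27 each from A, B, C, D = 27*4 = 108 chips; eligible A, B, C, D
Layer 28-42: 15 each from A, B, D = 15*3 = 45 chips; eligible A, B, D

Pot 1: 108 chips, eligible: A, B, C, D
Pot 2: 45 chips, eligible: A, B, D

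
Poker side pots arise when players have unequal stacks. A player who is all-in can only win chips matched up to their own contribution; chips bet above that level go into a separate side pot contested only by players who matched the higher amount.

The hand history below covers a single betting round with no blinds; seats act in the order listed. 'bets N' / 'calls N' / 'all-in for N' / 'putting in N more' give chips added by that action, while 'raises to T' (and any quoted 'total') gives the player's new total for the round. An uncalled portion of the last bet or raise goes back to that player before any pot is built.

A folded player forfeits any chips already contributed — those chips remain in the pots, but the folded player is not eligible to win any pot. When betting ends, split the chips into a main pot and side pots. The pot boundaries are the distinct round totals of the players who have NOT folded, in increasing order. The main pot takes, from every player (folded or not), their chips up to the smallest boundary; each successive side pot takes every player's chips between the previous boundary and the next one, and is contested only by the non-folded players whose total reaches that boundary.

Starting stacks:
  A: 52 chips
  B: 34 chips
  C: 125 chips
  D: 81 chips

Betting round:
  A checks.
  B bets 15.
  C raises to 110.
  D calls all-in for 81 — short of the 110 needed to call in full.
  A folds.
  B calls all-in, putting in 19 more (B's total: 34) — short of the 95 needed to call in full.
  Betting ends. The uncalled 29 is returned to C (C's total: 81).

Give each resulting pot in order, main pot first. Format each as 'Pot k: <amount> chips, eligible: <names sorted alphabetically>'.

Pot 1: 102 chips, eligible: B, C, D
Pot 2: 94 chips, eligible: C, D

Derivation:
Contributions (after 29 returned to C): B=34, C=81, D=81
Folded: A
Pot levels (distinct totals of non-folded players): 34, 81
Layer 1-34: 34 each from B, C, D = 34*3 = 102 chips; eligible B, C, D
Layer 35-81: 47 each from C, D = 47*2 = 94 chips; eligible C, D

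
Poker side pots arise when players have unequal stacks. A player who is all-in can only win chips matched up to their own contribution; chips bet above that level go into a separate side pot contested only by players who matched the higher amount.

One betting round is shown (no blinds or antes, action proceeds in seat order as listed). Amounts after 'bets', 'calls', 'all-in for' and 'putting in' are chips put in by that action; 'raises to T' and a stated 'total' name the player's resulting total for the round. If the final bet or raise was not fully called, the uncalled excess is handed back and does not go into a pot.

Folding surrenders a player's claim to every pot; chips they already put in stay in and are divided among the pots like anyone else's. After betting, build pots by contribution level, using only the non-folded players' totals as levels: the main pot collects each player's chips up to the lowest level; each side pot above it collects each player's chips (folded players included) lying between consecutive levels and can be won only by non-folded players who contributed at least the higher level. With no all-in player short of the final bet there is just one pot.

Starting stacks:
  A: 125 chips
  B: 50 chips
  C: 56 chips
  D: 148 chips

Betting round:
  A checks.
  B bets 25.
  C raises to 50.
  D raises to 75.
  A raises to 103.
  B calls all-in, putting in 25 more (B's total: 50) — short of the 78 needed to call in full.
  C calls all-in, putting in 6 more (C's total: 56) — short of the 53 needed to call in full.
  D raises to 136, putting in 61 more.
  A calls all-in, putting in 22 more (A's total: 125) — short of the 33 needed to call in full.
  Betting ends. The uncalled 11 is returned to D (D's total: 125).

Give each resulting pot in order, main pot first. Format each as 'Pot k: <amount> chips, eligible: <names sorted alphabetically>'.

Pot 1: 200 chips, eligible: A, B, C, D
Pot 2: 18 chips, eligible: A, C, D
Pot 3: 138 chips, eligible: A, D

Derivation:
Contributions (after 11 returned to D): A=125, B=50, C=56, D=125
Pot levels (distinct totals of non-folded players): 50, 56, 125
Layer 1-50: 50 each from A, B, C, D = 50*4 = 200 chips; eligible A, B, C, D
Layer 51-56: 6 each from A, C, D = 6*3 = 18 chips; eligible A, C, D
Layer 57-125: 69 each from A, D = 69*2 = 138 chips; eligible A, D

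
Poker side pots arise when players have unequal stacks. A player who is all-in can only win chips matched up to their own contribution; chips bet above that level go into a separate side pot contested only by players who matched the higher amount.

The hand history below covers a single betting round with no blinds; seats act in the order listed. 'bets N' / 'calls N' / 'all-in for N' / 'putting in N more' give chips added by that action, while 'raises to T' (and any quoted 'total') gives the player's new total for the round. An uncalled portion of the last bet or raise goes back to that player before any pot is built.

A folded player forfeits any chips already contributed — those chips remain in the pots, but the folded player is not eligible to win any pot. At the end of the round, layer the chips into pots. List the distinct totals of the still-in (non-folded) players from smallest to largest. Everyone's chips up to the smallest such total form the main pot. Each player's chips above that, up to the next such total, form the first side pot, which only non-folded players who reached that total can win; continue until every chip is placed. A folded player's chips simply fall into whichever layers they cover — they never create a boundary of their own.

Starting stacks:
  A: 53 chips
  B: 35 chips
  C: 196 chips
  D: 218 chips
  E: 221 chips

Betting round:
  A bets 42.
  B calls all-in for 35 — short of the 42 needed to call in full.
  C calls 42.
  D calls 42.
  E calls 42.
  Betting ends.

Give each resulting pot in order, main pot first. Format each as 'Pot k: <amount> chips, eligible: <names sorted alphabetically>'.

Pot 1: 175 chips, eligible: A, B, C, D, E
Pot 2: 28 chips, eligible: A, C, D, E

Derivation:
Contributions: A=42, B=35, C=42, D=42, E=42
Pot levels (distinct totals of non-folded players): 35, 42
Layer 1-35: 35 each from A, B, C, D, E = 35*5 = 175 chips; eligible A, B, C, D, E
Layer 36-42: 7 each from A, C, D, E = 7*4 = 28 chips; eligible A, C, D, E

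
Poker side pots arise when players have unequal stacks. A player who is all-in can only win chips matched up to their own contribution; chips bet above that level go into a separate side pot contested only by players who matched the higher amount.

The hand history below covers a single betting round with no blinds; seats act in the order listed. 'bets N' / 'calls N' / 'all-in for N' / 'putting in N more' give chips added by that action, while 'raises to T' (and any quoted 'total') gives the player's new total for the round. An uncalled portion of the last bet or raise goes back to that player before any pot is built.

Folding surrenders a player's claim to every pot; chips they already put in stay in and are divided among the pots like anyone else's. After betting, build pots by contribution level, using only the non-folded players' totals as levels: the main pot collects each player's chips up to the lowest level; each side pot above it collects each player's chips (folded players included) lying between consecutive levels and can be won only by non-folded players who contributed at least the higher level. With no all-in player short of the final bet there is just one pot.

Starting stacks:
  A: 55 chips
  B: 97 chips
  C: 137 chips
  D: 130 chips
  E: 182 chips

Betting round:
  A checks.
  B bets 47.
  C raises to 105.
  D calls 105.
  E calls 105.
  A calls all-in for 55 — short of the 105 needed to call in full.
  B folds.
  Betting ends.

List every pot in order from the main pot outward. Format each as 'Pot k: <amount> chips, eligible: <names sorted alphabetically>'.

Pot 1: 267 chips, eligible: A, C, D, E
Pot 2: 150 chips, eligible: C, D, E

Derivation:
Contributions: A=55, B=47, C=105, D=105, E=105
Folded: B
Pot levels (distinct totals of non-folded players): 55, 105
Layer 1-55: A 55 + B 47 + C 55 + D 55 + E 55 = 267 chips; eligible A, C, D, E
Layer 56-105: 50 each from C, D, E = 50*3 = 150 chips; eligible C, D, E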